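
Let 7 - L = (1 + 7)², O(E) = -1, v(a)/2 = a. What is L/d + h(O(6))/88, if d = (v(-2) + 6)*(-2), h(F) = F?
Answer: 1253/88 ≈ 14.239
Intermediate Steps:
v(a) = 2*a
L = -57 (L = 7 - (1 + 7)² = 7 - 1*8² = 7 - 1*64 = 7 - 64 = -57)
d = -4 (d = (2*(-2) + 6)*(-2) = (-4 + 6)*(-2) = 2*(-2) = -4)
L/d + h(O(6))/88 = -57/(-4) - 1/88 = -57*(-¼) - 1*1/88 = 57/4 - 1/88 = 1253/88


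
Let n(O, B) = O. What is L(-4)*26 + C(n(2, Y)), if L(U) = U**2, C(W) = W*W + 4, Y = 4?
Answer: 424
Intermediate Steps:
C(W) = 4 + W**2 (C(W) = W**2 + 4 = 4 + W**2)
L(-4)*26 + C(n(2, Y)) = (-4)**2*26 + (4 + 2**2) = 16*26 + (4 + 4) = 416 + 8 = 424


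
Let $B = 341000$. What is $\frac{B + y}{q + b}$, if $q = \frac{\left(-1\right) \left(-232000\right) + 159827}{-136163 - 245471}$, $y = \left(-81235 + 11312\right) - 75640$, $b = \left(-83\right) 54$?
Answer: $- \frac{74585404058}{1710875415} \approx -43.595$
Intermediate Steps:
$b = -4482$
$y = -145563$ ($y = -69923 - 75640 = -145563$)
$q = - \frac{391827}{381634}$ ($q = \frac{232000 + 159827}{-381634} = 391827 \left(- \frac{1}{381634}\right) = - \frac{391827}{381634} \approx -1.0267$)
$\frac{B + y}{q + b} = \frac{341000 - 145563}{- \frac{391827}{381634} - 4482} = \frac{195437}{- \frac{1710875415}{381634}} = 195437 \left(- \frac{381634}{1710875415}\right) = - \frac{74585404058}{1710875415}$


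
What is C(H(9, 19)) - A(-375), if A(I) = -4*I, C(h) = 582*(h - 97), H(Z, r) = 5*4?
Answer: -46314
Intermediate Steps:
H(Z, r) = 20
C(h) = -56454 + 582*h (C(h) = 582*(-97 + h) = -56454 + 582*h)
C(H(9, 19)) - A(-375) = (-56454 + 582*20) - (-4)*(-375) = (-56454 + 11640) - 1*1500 = -44814 - 1500 = -46314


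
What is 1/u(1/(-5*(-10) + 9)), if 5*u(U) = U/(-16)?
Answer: -4720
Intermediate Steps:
u(U) = -U/80 (u(U) = (U/(-16))/5 = (U*(-1/16))/5 = (-U/16)/5 = -U/80)
1/u(1/(-5*(-10) + 9)) = 1/(-1/(80*(-5*(-10) + 9))) = 1/(-1/(80*(50 + 9))) = 1/(-1/80/59) = 1/(-1/80*1/59) = 1/(-1/4720) = -4720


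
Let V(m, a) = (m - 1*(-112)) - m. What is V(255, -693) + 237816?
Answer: 237928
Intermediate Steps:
V(m, a) = 112 (V(m, a) = (m + 112) - m = (112 + m) - m = 112)
V(255, -693) + 237816 = 112 + 237816 = 237928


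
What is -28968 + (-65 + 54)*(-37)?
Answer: -28561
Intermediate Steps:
-28968 + (-65 + 54)*(-37) = -28968 - 11*(-37) = -28968 + 407 = -28561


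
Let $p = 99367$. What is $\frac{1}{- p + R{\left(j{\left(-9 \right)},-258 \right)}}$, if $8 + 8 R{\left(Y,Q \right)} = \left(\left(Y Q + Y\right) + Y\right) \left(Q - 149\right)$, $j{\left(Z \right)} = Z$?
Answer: $- \frac{1}{216584} \approx -4.6171 \cdot 10^{-6}$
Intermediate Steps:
$R{\left(Y,Q \right)} = -1 + \frac{\left(-149 + Q\right) \left(2 Y + Q Y\right)}{8}$ ($R{\left(Y,Q \right)} = -1 + \frac{\left(\left(Y Q + Y\right) + Y\right) \left(Q - 149\right)}{8} = -1 + \frac{\left(\left(Q Y + Y\right) + Y\right) \left(-149 + Q\right)}{8} = -1 + \frac{\left(\left(Y + Q Y\right) + Y\right) \left(-149 + Q\right)}{8} = -1 + \frac{\left(2 Y + Q Y\right) \left(-149 + Q\right)}{8} = -1 + \frac{\left(-149 + Q\right) \left(2 Y + Q Y\right)}{8}$)
$\frac{1}{- p + R{\left(j{\left(-9 \right)},-258 \right)}} = \frac{1}{\left(-1\right) 99367 - \left(- \frac{1337}{4} + \frac{149769}{2} + \frac{170667}{4}\right)} = \frac{1}{-99367 + \left(-1 + \frac{1341}{4} - \frac{170667}{4} + \frac{1}{8} \left(-9\right) 66564\right)} = \frac{1}{-99367 - 117217} = \frac{1}{-216584} = - \frac{1}{216584}$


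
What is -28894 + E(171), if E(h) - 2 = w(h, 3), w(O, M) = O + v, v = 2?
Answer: -28719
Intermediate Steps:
w(O, M) = 2 + O (w(O, M) = O + 2 = 2 + O)
E(h) = 4 + h (E(h) = 2 + (2 + h) = 4 + h)
-28894 + E(171) = -28894 + (4 + 171) = -28894 + 175 = -28719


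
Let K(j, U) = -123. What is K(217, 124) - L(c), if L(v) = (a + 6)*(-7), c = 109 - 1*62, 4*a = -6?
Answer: -183/2 ≈ -91.500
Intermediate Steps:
a = -3/2 (a = (1/4)*(-6) = -3/2 ≈ -1.5000)
c = 47 (c = 109 - 62 = 47)
L(v) = -63/2 (L(v) = (-3/2 + 6)*(-7) = (9/2)*(-7) = -63/2)
K(217, 124) - L(c) = -123 - 1*(-63/2) = -123 + 63/2 = -183/2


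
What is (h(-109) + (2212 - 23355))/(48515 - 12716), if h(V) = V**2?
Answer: -9262/35799 ≈ -0.25872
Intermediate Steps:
(h(-109) + (2212 - 23355))/(48515 - 12716) = ((-109)**2 + (2212 - 23355))/(48515 - 12716) = (11881 - 21143)/35799 = -9262*1/35799 = -9262/35799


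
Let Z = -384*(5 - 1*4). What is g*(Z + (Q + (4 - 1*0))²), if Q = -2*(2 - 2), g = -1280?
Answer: 471040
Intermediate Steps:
Z = -384 (Z = -384*(5 - 4) = -384*1 = -384)
Q = 0 (Q = -2*0 = 0)
g*(Z + (Q + (4 - 1*0))²) = -1280*(-384 + (0 + (4 - 1*0))²) = -1280*(-384 + (0 + (4 + 0))²) = -1280*(-384 + (0 + 4)²) = -1280*(-384 + 4²) = -1280*(-384 + 16) = -1280*(-368) = 471040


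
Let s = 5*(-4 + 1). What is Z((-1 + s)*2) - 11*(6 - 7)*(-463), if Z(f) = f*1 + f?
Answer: -5157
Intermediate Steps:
s = -15 (s = 5*(-3) = -15)
Z(f) = 2*f (Z(f) = f + f = 2*f)
Z((-1 + s)*2) - 11*(6 - 7)*(-463) = 2*((-1 - 15)*2) - 11*(6 - 7)*(-463) = 2*(-16*2) - 11*(-1)*(-463) = 2*(-32) + 11*(-463) = -64 - 5093 = -5157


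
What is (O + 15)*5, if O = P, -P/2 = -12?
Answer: 195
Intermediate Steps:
P = 24 (P = -2*(-12) = 24)
O = 24
(O + 15)*5 = (24 + 15)*5 = 39*5 = 195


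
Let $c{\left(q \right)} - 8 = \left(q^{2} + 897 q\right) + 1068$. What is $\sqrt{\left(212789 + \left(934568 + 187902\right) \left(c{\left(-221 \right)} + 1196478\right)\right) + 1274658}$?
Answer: $\sqrt{1176527397707} \approx 1.0847 \cdot 10^{6}$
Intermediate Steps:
$c{\left(q \right)} = 1076 + q^{2} + 897 q$ ($c{\left(q \right)} = 8 + \left(\left(q^{2} + 897 q\right) + 1068\right) = 8 + \left(1068 + q^{2} + 897 q\right) = 1076 + q^{2} + 897 q$)
$\sqrt{\left(212789 + \left(934568 + 187902\right) \left(c{\left(-221 \right)} + 1196478\right)\right) + 1274658} = \sqrt{\left(212789 + \left(934568 + 187902\right) \left(\left(1076 + \left(-221\right)^{2} + 897 \left(-221\right)\right) + 1196478\right)\right) + 1274658} = \sqrt{\left(212789 + 1122470 \left(\left(1076 + 48841 - 198237\right) + 1196478\right)\right) + 1274658} = \sqrt{\left(212789 + 1122470 \left(-148320 + 1196478\right)\right) + 1274658} = \sqrt{\left(212789 + 1122470 \cdot 1048158\right) + 1274658} = \sqrt{\left(212789 + 1176525910260\right) + 1274658} = \sqrt{1176526123049 + 1274658} = \sqrt{1176527397707}$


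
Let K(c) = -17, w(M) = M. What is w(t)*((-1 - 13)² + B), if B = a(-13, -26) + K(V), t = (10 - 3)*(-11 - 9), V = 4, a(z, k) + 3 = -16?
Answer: -22400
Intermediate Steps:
a(z, k) = -19 (a(z, k) = -3 - 16 = -19)
t = -140 (t = 7*(-20) = -140)
B = -36 (B = -19 - 17 = -36)
w(t)*((-1 - 13)² + B) = -140*((-1 - 13)² - 36) = -140*((-14)² - 36) = -140*(196 - 36) = -140*160 = -22400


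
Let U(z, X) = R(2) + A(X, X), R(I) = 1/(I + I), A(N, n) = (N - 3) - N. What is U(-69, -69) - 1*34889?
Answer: -139567/4 ≈ -34892.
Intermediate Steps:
A(N, n) = -3 (A(N, n) = (-3 + N) - N = -3)
R(I) = 1/(2*I)
U(z, X) = -11/4 (U(z, X) = (½)/2 - 3 = (½)*(½) - 3 = ¼ - 3 = -11/4)
U(-69, -69) - 1*34889 = -11/4 - 1*34889 = -11/4 - 34889 = -139567/4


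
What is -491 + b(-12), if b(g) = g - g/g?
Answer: -504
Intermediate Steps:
b(g) = -1 + g (b(g) = g - 1*1 = g - 1 = -1 + g)
-491 + b(-12) = -491 + (-1 - 12) = -491 - 13 = -504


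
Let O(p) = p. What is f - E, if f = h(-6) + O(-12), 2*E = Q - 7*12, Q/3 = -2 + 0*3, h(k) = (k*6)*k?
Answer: 249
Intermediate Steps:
h(k) = 6*k² (h(k) = (6*k)*k = 6*k²)
Q = -6 (Q = 3*(-2 + 0*3) = 3*(-2 + 0) = 3*(-2) = -6)
E = -45 (E = (-6 - 7*12)/2 = (-6 - 84)/2 = (½)*(-90) = -45)
f = 204 (f = 6*(-6)² - 12 = 6*36 - 12 = 216 - 12 = 204)
f - E = 204 - 1*(-45) = 204 + 45 = 249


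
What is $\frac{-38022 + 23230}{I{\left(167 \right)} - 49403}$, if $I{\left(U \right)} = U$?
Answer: $\frac{3698}{12309} \approx 0.30043$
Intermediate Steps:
$\frac{-38022 + 23230}{I{\left(167 \right)} - 49403} = \frac{-38022 + 23230}{167 - 49403} = - \frac{14792}{-49236} = \left(-14792\right) \left(- \frac{1}{49236}\right) = \frac{3698}{12309}$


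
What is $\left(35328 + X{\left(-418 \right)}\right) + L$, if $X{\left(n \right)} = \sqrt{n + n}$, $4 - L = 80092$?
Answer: $-44760 + 2 i \sqrt{209} \approx -44760.0 + 28.914 i$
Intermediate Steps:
$L = -80088$ ($L = 4 - 80092 = -80088$)
$X{\left(n \right)} = \sqrt{2} \sqrt{n}$ ($X{\left(n \right)} = \sqrt{2 n} = \sqrt{2} \sqrt{n}$)
$\left(35328 + X{\left(-418 \right)}\right) + L = \left(35328 + \sqrt{2} \sqrt{-418}\right) - 80088 = \left(35328 + \sqrt{2} i \sqrt{418}\right) - 80088 = \left(35328 + 2 i \sqrt{209}\right) - 80088 = -44760 + 2 i \sqrt{209}$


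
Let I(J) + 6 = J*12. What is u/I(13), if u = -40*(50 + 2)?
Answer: -208/15 ≈ -13.867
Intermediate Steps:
I(J) = -6 + 12*J (I(J) = -6 + J*12 = -6 + 12*J)
u = -2080 (u = -40*52 = -2080)
u/I(13) = -2080/(-6 + 12*13) = -2080/(-6 + 156) = -2080/150 = -2080*1/150 = -208/15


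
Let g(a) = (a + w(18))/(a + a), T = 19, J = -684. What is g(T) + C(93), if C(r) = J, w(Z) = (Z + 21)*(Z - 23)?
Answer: -13084/19 ≈ -688.63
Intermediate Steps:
w(Z) = (-23 + Z)*(21 + Z) (w(Z) = (21 + Z)*(-23 + Z) = (-23 + Z)*(21 + Z))
C(r) = -684
g(a) = (-195 + a)/(2*a) (g(a) = (a + (-483 + 18**2 - 2*18))/(a + a) = (a + (-483 + 324 - 36))/((2*a)) = (a - 195)*(1/(2*a)) = (-195 + a)*(1/(2*a)) = (-195 + a)/(2*a))
g(T) + C(93) = (1/2)*(-195 + 19)/19 - 684 = (1/2)*(1/19)*(-176) - 684 = -88/19 - 684 = -13084/19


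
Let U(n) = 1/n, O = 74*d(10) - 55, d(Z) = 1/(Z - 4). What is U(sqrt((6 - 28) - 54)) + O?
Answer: -128/3 - I*sqrt(19)/38 ≈ -42.667 - 0.11471*I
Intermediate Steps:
d(Z) = 1/(-4 + Z)
O = -128/3 (O = 74/(-4 + 10) - 55 = 74/6 - 55 = 74*(1/6) - 55 = 37/3 - 55 = -128/3 ≈ -42.667)
U(sqrt((6 - 28) - 54)) + O = 1/(sqrt((6 - 28) - 54)) - 128/3 = 1/(sqrt(-22 - 54)) - 128/3 = 1/(sqrt(-76)) - 128/3 = 1/(2*I*sqrt(19)) - 128/3 = -I*sqrt(19)/38 - 128/3 = -128/3 - I*sqrt(19)/38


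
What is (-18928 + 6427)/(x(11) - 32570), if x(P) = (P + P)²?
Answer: 12501/32086 ≈ 0.38961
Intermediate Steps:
x(P) = 4*P² (x(P) = (2*P)² = 4*P²)
(-18928 + 6427)/(x(11) - 32570) = (-18928 + 6427)/(4*11² - 32570) = -12501/(4*121 - 32570) = -12501/(484 - 32570) = -12501/(-32086) = -12501*(-1/32086) = 12501/32086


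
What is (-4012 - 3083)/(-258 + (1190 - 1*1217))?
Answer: 473/19 ≈ 24.895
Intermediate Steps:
(-4012 - 3083)/(-258 + (1190 - 1*1217)) = -7095/(-258 + (1190 - 1217)) = -7095/(-258 - 27) = -7095/(-285) = -7095*(-1/285) = 473/19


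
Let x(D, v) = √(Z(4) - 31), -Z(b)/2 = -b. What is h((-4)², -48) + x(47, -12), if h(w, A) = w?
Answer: 16 + I*√23 ≈ 16.0 + 4.7958*I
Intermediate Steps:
Z(b) = 2*b (Z(b) = -(-2)*b = 2*b)
x(D, v) = I*√23 (x(D, v) = √(2*4 - 31) = √(8 - 31) = √(-23) = I*√23)
h((-4)², -48) + x(47, -12) = (-4)² + I*√23 = 16 + I*√23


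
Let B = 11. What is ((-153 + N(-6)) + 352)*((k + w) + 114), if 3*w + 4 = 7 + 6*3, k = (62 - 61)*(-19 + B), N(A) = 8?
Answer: 23391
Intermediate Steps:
k = -8 (k = (62 - 61)*(-19 + 11) = 1*(-8) = -8)
w = 7 (w = -4/3 + (7 + 6*3)/3 = -4/3 + (7 + 18)/3 = -4/3 + (⅓)*25 = -4/3 + 25/3 = 7)
((-153 + N(-6)) + 352)*((k + w) + 114) = ((-153 + 8) + 352)*((-8 + 7) + 114) = (-145 + 352)*(-1 + 114) = 207*113 = 23391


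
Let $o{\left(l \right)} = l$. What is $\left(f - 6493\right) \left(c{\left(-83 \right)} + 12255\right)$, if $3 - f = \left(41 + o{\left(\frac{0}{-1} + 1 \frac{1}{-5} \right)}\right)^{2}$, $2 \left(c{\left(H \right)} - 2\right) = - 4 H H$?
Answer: $\frac{310080186}{25} \approx 1.2403 \cdot 10^{7}$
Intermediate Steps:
$c{\left(H \right)} = 2 - 2 H^{2}$ ($c{\left(H \right)} = 2 + \frac{- 4 H H}{2} = 2 + \frac{\left(-4\right) H^{2}}{2} = 2 - 2 H^{2}$)
$f = - \frac{41541}{25}$ ($f = 3 - \left(41 + \left(\frac{0}{-1} + 1 \frac{1}{-5}\right)\right)^{2} = 3 - \left(41 + \left(0 \left(-1\right) + 1 \left(- \frac{1}{5}\right)\right)\right)^{2} = 3 - \left(41 + \left(0 - \frac{1}{5}\right)\right)^{2} = 3 - \left(41 - \frac{1}{5}\right)^{2} = 3 - \left(\frac{204}{5}\right)^{2} = 3 - \frac{41616}{25} = - \frac{41541}{25} \approx -1661.6$)
$\left(f - 6493\right) \left(c{\left(-83 \right)} + 12255\right) = \left(- \frac{41541}{25} - 6493\right) \left(\left(2 - 2 \left(-83\right)^{2}\right) + 12255\right) = - \frac{203866 \left(\left(2 - 13778\right) + 12255\right)}{25} = - \frac{203866 \left(-13776 + 12255\right)}{25} = \left(- \frac{203866}{25}\right) \left(-1521\right) = \frac{310080186}{25}$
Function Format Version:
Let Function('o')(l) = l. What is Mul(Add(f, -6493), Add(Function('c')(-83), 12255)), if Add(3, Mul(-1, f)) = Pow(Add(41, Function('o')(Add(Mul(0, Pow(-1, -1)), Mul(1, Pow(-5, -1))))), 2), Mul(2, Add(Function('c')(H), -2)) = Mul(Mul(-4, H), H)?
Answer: Rational(310080186, 25) ≈ 1.2403e+7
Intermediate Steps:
Function('c')(H) = Add(2, Mul(-2, Pow(H, 2))) (Function('c')(H) = Add(2, Mul(Rational(1, 2), Mul(Mul(-4, H), H))) = Add(2, Mul(Rational(1, 2), Mul(-4, Pow(H, 2)))) = Add(2, Mul(-2, Pow(H, 2))))
f = Rational(-41541, 25) (f = Add(3, Mul(-1, Pow(Add(41, Add(Mul(0, Pow(-1, -1)), Mul(1, Pow(-5, -1)))), 2))) = Add(3, Mul(-1, Pow(Add(41, Add(Mul(0, -1), Mul(1, Rational(-1, 5)))), 2))) = Add(3, Mul(-1, Pow(Add(41, Add(0, Rational(-1, 5))), 2))) = Add(3, Mul(-1, Pow(Add(41, Rational(-1, 5)), 2))) = Add(3, Mul(-1, Pow(Rational(204, 5), 2))) = Add(3, Mul(-1, Rational(41616, 25))) = Add(3, Rational(-41616, 25)) = Rational(-41541, 25) ≈ -1661.6)
Mul(Add(f, -6493), Add(Function('c')(-83), 12255)) = Mul(Add(Rational(-41541, 25), -6493), Add(Add(2, Mul(-2, Pow(-83, 2))), 12255)) = Mul(Rational(-203866, 25), Add(Add(2, Mul(-2, 6889)), 12255)) = Mul(Rational(-203866, 25), Add(Add(2, -13778), 12255)) = Mul(Rational(-203866, 25), Add(-13776, 12255)) = Mul(Rational(-203866, 25), -1521) = Rational(310080186, 25)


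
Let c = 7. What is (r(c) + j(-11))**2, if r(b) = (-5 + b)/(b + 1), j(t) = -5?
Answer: 361/16 ≈ 22.563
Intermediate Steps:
r(b) = (-5 + b)/(1 + b)
(r(c) + j(-11))**2 = ((-5 + 7)/(1 + 7) - 5)**2 = (2/8 - 5)**2 = ((1/8)*2 - 5)**2 = (1/4 - 5)**2 = (-19/4)**2 = 361/16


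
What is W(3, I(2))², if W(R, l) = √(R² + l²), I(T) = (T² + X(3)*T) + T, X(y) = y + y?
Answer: 333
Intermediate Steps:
X(y) = 2*y
I(T) = T² + 7*T (I(T) = (T² + (2*3)*T) + T = (T² + 6*T) + T = T² + 7*T)
W(3, I(2))² = (√(3² + (2*(7 + 2))²))² = (√(9 + (2*9)²))² = (√(9 + 18²))² = (√(9 + 324))² = (√333)² = (3*√37)² = 333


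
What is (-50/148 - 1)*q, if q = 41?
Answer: -4059/74 ≈ -54.851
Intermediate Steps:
(-50/148 - 1)*q = (-50/148 - 1)*41 = (-50*1/148 - 1)*41 = (-25/74 - 1)*41 = -99/74*41 = -4059/74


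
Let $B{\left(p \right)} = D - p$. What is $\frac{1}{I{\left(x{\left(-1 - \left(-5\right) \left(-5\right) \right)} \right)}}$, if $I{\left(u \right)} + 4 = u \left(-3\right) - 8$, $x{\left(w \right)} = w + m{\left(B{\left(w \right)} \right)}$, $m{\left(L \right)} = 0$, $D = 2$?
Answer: $\frac{1}{66} \approx 0.015152$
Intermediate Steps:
$B{\left(p \right)} = 2 - p$
$x{\left(w \right)} = w$ ($x{\left(w \right)} = w + 0 = w$)
$I{\left(u \right)} = -12 - 3 u$ ($I{\left(u \right)} = -4 + \left(u \left(-3\right) - 8\right) = -4 - \left(8 + 3 u\right) = -12 - 3 u$)
$\frac{1}{I{\left(x{\left(-1 - \left(-5\right) \left(-5\right) \right)} \right)}} = \frac{1}{-12 - 3 \left(-1 - \left(-5\right) \left(-5\right)\right)} = \frac{1}{-12 - 3 \left(-1 - 25\right)} = \frac{1}{-12 - -78} = \frac{1}{-12 + 78} = \frac{1}{66}$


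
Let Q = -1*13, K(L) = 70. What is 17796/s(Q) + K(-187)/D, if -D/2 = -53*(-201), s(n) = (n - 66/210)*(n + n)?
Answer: 1658725880/32267937 ≈ 51.405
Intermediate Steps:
Q = -13
s(n) = 2*n*(-11/35 + n) (s(n) = (n - 66*1/210)*(2*n) = (n - 11/35)*(2*n) = (-11/35 + n)*(2*n) = 2*n*(-11/35 + n))
D = -21306 (D = -(-106)*(-201) = -2*10653 = -21306)
17796/s(Q) + K(-187)/D = 17796/(((2/35)*(-13)*(-11 + 35*(-13)))) + 70/(-21306) = 17796/(((2/35)*(-13)*(-11 - 455))) + 70*(-1/21306) = 17796/(((2/35)*(-13)*(-466))) - 35/10653 = 17796/(12116/35) - 35/10653 = 17796*(35/12116) - 35/10653 = 155715/3029 - 35/10653 = 1658725880/32267937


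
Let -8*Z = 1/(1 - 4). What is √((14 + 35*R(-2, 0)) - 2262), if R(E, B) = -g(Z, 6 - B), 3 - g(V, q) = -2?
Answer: I*√2423 ≈ 49.224*I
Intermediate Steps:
Z = 1/24 (Z = -1/(8*(1 - 4)) = -⅛/(-3) = -⅛*(-⅓) = 1/24 ≈ 0.041667)
g(V, q) = 5 (g(V, q) = 3 - 1*(-2) = 3 + 2 = 5)
R(E, B) = -5 (R(E, B) = -1*5 = -5)
√((14 + 35*R(-2, 0)) - 2262) = √((14 + 35*(-5)) - 2262) = √((14 - 175) - 2262) = √(-161 - 2262) = √(-2423) = I*√2423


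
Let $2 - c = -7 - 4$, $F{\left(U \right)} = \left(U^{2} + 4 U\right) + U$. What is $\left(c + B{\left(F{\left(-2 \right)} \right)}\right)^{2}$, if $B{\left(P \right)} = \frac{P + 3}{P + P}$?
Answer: $\frac{2809}{16} \approx 175.56$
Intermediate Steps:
$F{\left(U \right)} = U^{2} + 5 U$
$B{\left(P \right)} = \frac{3 + P}{2 P}$
$c = 13$ ($c = 2 - \left(-7 - 4\right) = 2 - -11 = 2 + 11 = 13$)
$\left(c + B{\left(F{\left(-2 \right)} \right)}\right)^{2} = \left(13 + \frac{3 - 2 \left(5 - 2\right)}{2 \left(- 2 \left(5 - 2\right)\right)}\right)^{2} = \left(13 + \frac{3 - 6}{2 \left(\left(-2\right) 3\right)}\right)^{2} = \left(13 + \frac{3 - 6}{2 \left(-6\right)}\right)^{2} = \left(13 + \frac{1}{2} \left(- \frac{1}{6}\right) \left(-3\right)\right)^{2} = \left(13 + \frac{1}{4}\right)^{2} = \left(\frac{53}{4}\right)^{2} = \frac{2809}{16}$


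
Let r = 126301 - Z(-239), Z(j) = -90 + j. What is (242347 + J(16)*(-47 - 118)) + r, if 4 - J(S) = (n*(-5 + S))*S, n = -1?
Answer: 339277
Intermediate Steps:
J(S) = 4 - S*(5 - S) (J(S) = 4 - (-(-5 + S))*S = 4 - (5 - S)*S = 4 - S*(5 - S))
r = 126630 (r = 126301 - (-90 - 239) = 126301 - 1*(-329) = 126301 + 329 = 126630)
(242347 + J(16)*(-47 - 118)) + r = (242347 + (4 + 16**2 - 5*16)*(-47 - 118)) + 126630 = (242347 + (4 + 256 - 80)*(-165)) + 126630 = (242347 + 180*(-165)) + 126630 = (242347 - 29700) + 126630 = 212647 + 126630 = 339277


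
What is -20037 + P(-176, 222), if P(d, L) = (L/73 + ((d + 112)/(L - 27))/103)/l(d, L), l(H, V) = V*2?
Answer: -6521991380771/325497510 ≈ -20037.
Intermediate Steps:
l(H, V) = 2*V
P(d, L) = (L/73 + (112 + d)/(103*(-27 + L)))/(2*L) (P(d, L) = (L/73 + ((d + 112)/(L - 27))/103)/((2*L)) = (L*(1/73) + ((112 + d)/(-27 + L))*(1/103))*(1/(2*L)) = (L/73 + ((112 + d)/(-27 + L))*(1/103))*(1/(2*L)) = (L/73 + (112 + d)/(103*(-27 + L)))*(1/(2*L)) = (L/73 + (112 + d)/(103*(-27 + L)))/(2*L))
-20037 + P(-176, 222) = -20037 + (1/15038)*(8176 - 2781*222 + 73*(-176) + 103*222²)/(222*(-27 + 222)) = -20037 + (1/15038)*(1/222)*(8176 - 617382 - 12848 + 103*49284)/195 = -20037 + (1/15038)*(1/222)*(1/195)*(8176 - 617382 - 12848 + 5076252) = -20037 + (1/15038)*(1/222)*(1/195)*4454198 = -20037 + 2227099/325497510 = -6521991380771/325497510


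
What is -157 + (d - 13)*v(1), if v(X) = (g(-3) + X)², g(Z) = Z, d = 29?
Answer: -93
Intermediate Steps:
v(X) = (-3 + X)²
-157 + (d - 13)*v(1) = -157 + (29 - 13)*(-3 + 1)² = -157 + 16*(-2)² = -157 + 16*4 = -157 + 64 = -93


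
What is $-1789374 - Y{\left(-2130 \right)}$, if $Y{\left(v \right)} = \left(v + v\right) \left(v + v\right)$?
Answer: $-19936974$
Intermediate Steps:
$Y{\left(v \right)} = 4 v^{2}$ ($Y{\left(v \right)} = 2 v 2 v = 4 v^{2}$)
$-1789374 - Y{\left(-2130 \right)} = -1789374 - 4 \left(-2130\right)^{2} = -1789374 - 4 \cdot 4536900 = -1789374 - 18147600 = -19936974$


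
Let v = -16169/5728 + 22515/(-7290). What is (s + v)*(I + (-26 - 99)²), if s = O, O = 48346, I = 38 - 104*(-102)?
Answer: 65468074255969/51552 ≈ 1.2699e+9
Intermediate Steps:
I = 10646 (I = 38 + 10608 = 10646)
v = -8227931/1391904 (v = -16169*1/5728 + 22515*(-1/7290) = -16169/5728 - 1501/486 = -8227931/1391904 ≈ -5.9113)
s = 48346
(s + v)*(I + (-26 - 99)²) = (48346 - 8227931/1391904)*(10646 + (-26 - 99)²) = 67284762853*(10646 + (-125)²)/1391904 = 67284762853*(10646 + 15625)/1391904 = (67284762853/1391904)*26271 = 65468074255969/51552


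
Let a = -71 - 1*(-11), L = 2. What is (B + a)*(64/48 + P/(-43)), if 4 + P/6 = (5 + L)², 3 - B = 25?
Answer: 52316/129 ≈ 405.55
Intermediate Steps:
B = -22 (B = 3 - 1*25 = 3 - 25 = -22)
a = -60 (a = -71 + 11 = -60)
P = 270 (P = -24 + 6*(5 + 2)² = -24 + 6*7² = -24 + 6*49 = -24 + 294 = 270)
(B + a)*(64/48 + P/(-43)) = (-22 - 60)*(64/48 + 270/(-43)) = -82*(64*(1/48) + 270*(-1/43)) = -82*(4/3 - 270/43) = -82*(-638/129) = 52316/129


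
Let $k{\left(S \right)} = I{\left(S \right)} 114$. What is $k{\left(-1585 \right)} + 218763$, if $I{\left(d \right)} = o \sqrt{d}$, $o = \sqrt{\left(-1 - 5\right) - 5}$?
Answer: $218763 - 114 \sqrt{17435} \approx 2.0371 \cdot 10^{5}$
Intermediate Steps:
$o = i \sqrt{11}$ ($o = \sqrt{\left(-1 - 5\right) - 5} = \sqrt{-6 - 5} = \sqrt{-11} = i \sqrt{11} \approx 3.3166 i$)
$I{\left(d \right)} = i \sqrt{11} \sqrt{d}$
$k{\left(S \right)} = 114 i \sqrt{11} \sqrt{S}$ ($k{\left(S \right)} = i \sqrt{11} \sqrt{S} 114 = 114 i \sqrt{11} \sqrt{S}$)
$k{\left(-1585 \right)} + 218763 = 114 i \sqrt{11} \sqrt{-1585} + 218763 = 114 i \sqrt{11} i \sqrt{1585} + 218763 = - 114 \sqrt{17435} + 218763 = 218763 - 114 \sqrt{17435}$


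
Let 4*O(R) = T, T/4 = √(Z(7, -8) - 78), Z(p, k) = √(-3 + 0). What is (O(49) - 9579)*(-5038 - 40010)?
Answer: 431514792 - 45048*√(-78 + I*√3) ≈ 4.3151e+8 - 3.9788e+5*I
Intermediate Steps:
Z(p, k) = I*√3 (Z(p, k) = √(-3) = I*√3)
T = 4*√(-78 + I*√3) (T = 4*√(I*√3 - 78) = 4*√(-78 + I*√3) ≈ 0.39221 + 35.329*I)
O(R) = √(-78 + I*√3) (O(R) = (4*√(-78 + I*√3))/4 = √(-78 + I*√3))
(O(49) - 9579)*(-5038 - 40010) = (√(-78 + I*√3) - 9579)*(-5038 - 40010) = (-9579 + √(-78 + I*√3))*(-45048) = 431514792 - 45048*√(-78 + I*√3)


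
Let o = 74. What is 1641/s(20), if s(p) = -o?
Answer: -1641/74 ≈ -22.176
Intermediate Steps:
s(p) = -74 (s(p) = -1*74 = -74)
1641/s(20) = 1641/(-74) = 1641*(-1/74) = -1641/74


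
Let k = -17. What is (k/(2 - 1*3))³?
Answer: 4913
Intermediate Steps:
(k/(2 - 1*3))³ = (-17/(2 - 1*3))³ = (-17/(2 - 3))³ = (-17/(-1))³ = (-17*(-1))³ = 17³ = 4913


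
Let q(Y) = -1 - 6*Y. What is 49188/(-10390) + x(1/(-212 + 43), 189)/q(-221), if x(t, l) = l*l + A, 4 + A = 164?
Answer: 580433/25975 ≈ 22.346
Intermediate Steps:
A = 160 (A = -4 + 164 = 160)
x(t, l) = 160 + l² (x(t, l) = l*l + 160 = l² + 160 = 160 + l²)
49188/(-10390) + x(1/(-212 + 43), 189)/q(-221) = 49188/(-10390) + (160 + 189²)/(-1 - 6*(-221)) = 49188*(-1/10390) + (160 + 35721)/(-1 + 1326) = -24594/5195 + 35881/1325 = -24594/5195 + 35881*(1/1325) = -24594/5195 + 677/25 = 580433/25975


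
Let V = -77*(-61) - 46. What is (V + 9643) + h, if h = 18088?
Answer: 32382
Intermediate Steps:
V = 4651 (V = 4697 - 46 = 4651)
(V + 9643) + h = (4651 + 9643) + 18088 = 14294 + 18088 = 32382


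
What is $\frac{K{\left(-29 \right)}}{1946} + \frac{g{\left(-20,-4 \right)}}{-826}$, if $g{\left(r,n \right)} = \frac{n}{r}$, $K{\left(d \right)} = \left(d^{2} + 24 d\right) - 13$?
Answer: $\frac{5543}{82010} \approx 0.067589$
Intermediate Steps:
$K{\left(d \right)} = -13 + d^{2} + 24 d$
$\frac{K{\left(-29 \right)}}{1946} + \frac{g{\left(-20,-4 \right)}}{-826} = \frac{-13 + \left(-29\right)^{2} + 24 \left(-29\right)}{1946} + \frac{\left(-4\right) \frac{1}{-20}}{-826} = \left(-13 + 841 - 696\right) \frac{1}{1946} + \left(-4\right) \left(- \frac{1}{20}\right) \left(- \frac{1}{826}\right) = 132 \cdot \frac{1}{1946} + \frac{1}{5} \left(- \frac{1}{826}\right) = \frac{66}{973} - \frac{1}{4130} = \frac{5543}{82010}$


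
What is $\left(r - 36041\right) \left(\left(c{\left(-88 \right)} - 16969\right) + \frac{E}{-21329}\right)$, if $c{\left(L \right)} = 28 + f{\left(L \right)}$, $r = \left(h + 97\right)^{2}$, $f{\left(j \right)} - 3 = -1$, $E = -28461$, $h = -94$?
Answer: $\frac{13017045351040}{21329} \approx 6.103 \cdot 10^{8}$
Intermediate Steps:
$f{\left(j \right)} = 2$ ($f{\left(j \right)} = 3 - 1 = 2$)
$r = 9$ ($r = \left(-94 + 97\right)^{2} = 3^{2} = 9$)
$c{\left(L \right)} = 30$ ($c{\left(L \right)} = 28 + 2 = 30$)
$\left(r - 36041\right) \left(\left(c{\left(-88 \right)} - 16969\right) + \frac{E}{-21329}\right) = \left(9 - 36041\right) \left(\left(30 - 16969\right) - \frac{28461}{-21329}\right) = - 36032 \left(-16939 - - \frac{28461}{21329}\right) = - 36032 \left(-16939 + \frac{28461}{21329}\right) = \left(-36032\right) \left(- \frac{361263470}{21329}\right) = \frac{13017045351040}{21329}$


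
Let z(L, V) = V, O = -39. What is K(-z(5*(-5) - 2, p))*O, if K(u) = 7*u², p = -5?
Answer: -6825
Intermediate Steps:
K(-z(5*(-5) - 2, p))*O = (7*(-1*(-5))²)*(-39) = (7*5²)*(-39) = (7*25)*(-39) = 175*(-39) = -6825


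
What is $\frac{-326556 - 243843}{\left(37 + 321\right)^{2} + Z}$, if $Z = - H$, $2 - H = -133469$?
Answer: $\frac{190133}{1769} \approx 107.48$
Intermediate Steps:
$H = 133471$ ($H = 2 - -133469 = 2 + 133469 = 133471$)
$Z = -133471$ ($Z = \left(-1\right) 133471 = -133471$)
$\frac{-326556 - 243843}{\left(37 + 321\right)^{2} + Z} = \frac{-326556 - 243843}{\left(37 + 321\right)^{2} - 133471} = - \frac{570399}{358^{2} - 133471} = - \frac{570399}{128164 - 133471} = - \frac{570399}{-5307} = \left(-570399\right) \left(- \frac{1}{5307}\right) = \frac{190133}{1769}$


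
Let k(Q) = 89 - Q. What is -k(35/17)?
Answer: -1478/17 ≈ -86.941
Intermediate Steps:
-k(35/17) = -(89 - 35/17) = -1*1478/17 = -1478/17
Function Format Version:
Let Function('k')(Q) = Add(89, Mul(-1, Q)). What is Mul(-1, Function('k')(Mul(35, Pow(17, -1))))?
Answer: Rational(-1478, 17) ≈ -86.941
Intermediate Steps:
Mul(-1, Function('k')(Mul(35, Pow(17, -1)))) = Mul(-1, Add(89, Mul(-1, Mul(35, Pow(17, -1))))) = Mul(-1, Add(89, Mul(-1, Mul(35, Rational(1, 17))))) = Mul(-1, Add(89, Mul(-1, Rational(35, 17)))) = Mul(-1, Add(89, Rational(-35, 17))) = Mul(-1, Rational(1478, 17)) = Rational(-1478, 17)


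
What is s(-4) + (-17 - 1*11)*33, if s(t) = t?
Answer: -928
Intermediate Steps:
s(-4) + (-17 - 1*11)*33 = -4 + (-17 - 1*11)*33 = -4 + (-17 - 11)*33 = -4 - 28*33 = -4 - 924 = -928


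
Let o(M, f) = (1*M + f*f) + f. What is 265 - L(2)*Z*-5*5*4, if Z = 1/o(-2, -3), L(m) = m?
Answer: 315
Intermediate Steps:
o(M, f) = M + f + f² (o(M, f) = (M + f²) + f = M + f + f²)
Z = ¼ (Z = 1/(-2 - 3 + (-3)²) = 1/(-2 - 3 + 9) = 1/4 = ¼ ≈ 0.25000)
265 - L(2)*Z*-5*5*4 = 265 - 2*(¼)*-5*5*4 = 265 - (-25*4)/2 = 265 - (-100)/2 = 265 - 1*(-50) = 265 + 50 = 315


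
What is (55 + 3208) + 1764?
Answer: 5027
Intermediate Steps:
(55 + 3208) + 1764 = 3263 + 1764 = 5027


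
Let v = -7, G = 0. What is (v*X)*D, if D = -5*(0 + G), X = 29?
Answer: 0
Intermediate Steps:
D = 0 (D = -5*(0 + 0) = -5*0 = 0)
(v*X)*D = -7*29*0 = -203*0 = 0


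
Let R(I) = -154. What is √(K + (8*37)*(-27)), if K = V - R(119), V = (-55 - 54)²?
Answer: √4043 ≈ 63.585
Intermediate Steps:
V = 11881 (V = (-109)² = 11881)
K = 12035 (K = 11881 - 1*(-154) = 11881 + 154 = 12035)
√(K + (8*37)*(-27)) = √(12035 + (8*37)*(-27)) = √(12035 + 296*(-27)) = √(12035 - 7992) = √4043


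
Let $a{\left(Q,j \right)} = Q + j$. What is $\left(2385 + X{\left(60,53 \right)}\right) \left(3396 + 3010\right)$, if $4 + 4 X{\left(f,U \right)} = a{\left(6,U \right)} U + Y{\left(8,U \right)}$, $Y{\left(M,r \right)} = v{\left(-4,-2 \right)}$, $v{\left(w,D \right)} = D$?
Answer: $\frac{40553183}{2} \approx 2.0277 \cdot 10^{7}$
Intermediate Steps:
$Y{\left(M,r \right)} = -2$
$X{\left(f,U \right)} = - \frac{3}{2} + \frac{U \left(6 + U\right)}{4}$ ($X{\left(f,U \right)} = -1 + \frac{\left(6 + U\right) U - 2}{4} = -1 + \frac{U \left(6 + U\right) - 2}{4} = -1 + \frac{-2 + U \left(6 + U\right)}{4} = -1 + \left(- \frac{1}{2} + \frac{U \left(6 + U\right)}{4}\right) = - \frac{3}{2} + \frac{U \left(6 + U\right)}{4}$)
$\left(2385 + X{\left(60,53 \right)}\right) \left(3396 + 3010\right) = \left(2385 - \left(\frac{3}{2} - \frac{53 \left(6 + 53\right)}{4}\right)\right) \left(3396 + 3010\right) = \left(2385 - \left(\frac{3}{2} - \frac{3127}{4}\right)\right) 6406 = \left(2385 + \left(- \frac{3}{2} + \frac{3127}{4}\right)\right) 6406 = \left(2385 + \frac{3121}{4}\right) 6406 = \frac{12661}{4} \cdot 6406 = \frac{40553183}{2}$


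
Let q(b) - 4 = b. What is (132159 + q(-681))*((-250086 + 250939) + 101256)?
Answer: 13425495538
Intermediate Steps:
q(b) = 4 + b
(132159 + q(-681))*((-250086 + 250939) + 101256) = (132159 + (4 - 681))*((-250086 + 250939) + 101256) = (132159 - 677)*(853 + 101256) = 131482*102109 = 13425495538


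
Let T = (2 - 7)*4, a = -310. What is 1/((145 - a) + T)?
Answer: 1/435 ≈ 0.0022989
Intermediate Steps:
T = -20 (T = -5*4 = -20)
1/((145 - a) + T) = 1/((145 - 1*(-310)) - 20) = 1/((145 + 310) - 20) = 1/(455 - 20) = 1/435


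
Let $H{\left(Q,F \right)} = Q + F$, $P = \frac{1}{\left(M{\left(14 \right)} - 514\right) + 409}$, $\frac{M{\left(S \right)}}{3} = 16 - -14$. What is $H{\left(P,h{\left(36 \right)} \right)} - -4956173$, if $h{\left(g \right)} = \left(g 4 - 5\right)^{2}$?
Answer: $\frac{74632409}{15} \approx 4.9755 \cdot 10^{6}$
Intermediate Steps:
$M{\left(S \right)} = 90$ ($M{\left(S \right)} = 3 \left(16 - -14\right) = 3 \left(16 + 14\right) = 3 \cdot 30 = 90$)
$h{\left(g \right)} = \left(-5 + 4 g\right)^{2}$ ($h{\left(g \right)} = \left(4 g - 5\right)^{2} = \left(-5 + 4 g\right)^{2}$)
$P = - \frac{1}{15}$ ($P = \frac{1}{\left(90 - 514\right) + 409} = \frac{1}{-424 + 409} = \frac{1}{-15} = - \frac{1}{15} \approx -0.066667$)
$H{\left(Q,F \right)} = F + Q$
$H{\left(P,h{\left(36 \right)} \right)} - -4956173 = \left(\left(-5 + 4 \cdot 36\right)^{2} - \frac{1}{15}\right) - -4956173 = \left(\left(-5 + 144\right)^{2} - \frac{1}{15}\right) + 4956173 = \left(139^{2} - \frac{1}{15}\right) + 4956173 = \left(19321 - \frac{1}{15}\right) + 4956173 = \frac{289814}{15} + 4956173 = \frac{74632409}{15}$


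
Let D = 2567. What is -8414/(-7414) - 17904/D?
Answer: -55570759/9515869 ≈ -5.8398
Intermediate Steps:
-8414/(-7414) - 17904/D = -8414/(-7414) - 17904/2567 = -8414*(-1/7414) - 17904*1/2567 = 4207/3707 - 17904/2567 = -55570759/9515869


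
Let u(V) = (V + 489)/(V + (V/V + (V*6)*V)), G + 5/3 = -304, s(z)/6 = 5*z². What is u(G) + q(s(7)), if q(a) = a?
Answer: 1235435315/840432 ≈ 1470.0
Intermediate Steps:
s(z) = 30*z² (s(z) = 6*(5*z²) = 30*z²)
G = -917/3 (G = -5/3 - 304 = -917/3 ≈ -305.67)
u(V) = (489 + V)/(1 + V + 6*V²) (u(V) = (489 + V)/(V + (1 + (6*V)*V)) = (489 + V)/(V + (1 + 6*V²)) = (489 + V)/(1 + V + 6*V²))
u(G) + q(s(7)) = (489 - 917/3)/(1 - 917/3 + 6*(-917/3)²) + 30*7² = (550/3)/(1 - 917/3 + 6*(840889/9)) + 30*49 = (550/3)/(1 - 917/3 + 1681778/3) + 1470 = (550/3)/560288 + 1470 = (1/560288)*(550/3) + 1470 = 275/840432 + 1470 = 1235435315/840432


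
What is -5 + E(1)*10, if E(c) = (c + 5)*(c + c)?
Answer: 115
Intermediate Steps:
E(c) = 2*c*(5 + c) (E(c) = (5 + c)*(2*c) = 2*c*(5 + c))
-5 + E(1)*10 = -5 + (2*1*(5 + 1))*10 = -5 + (2*1*6)*10 = -5 + 12*10 = -5 + 120 = 115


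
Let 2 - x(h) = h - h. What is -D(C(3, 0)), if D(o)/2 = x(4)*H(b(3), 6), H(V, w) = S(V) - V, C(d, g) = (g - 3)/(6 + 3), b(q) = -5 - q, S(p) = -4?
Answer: -16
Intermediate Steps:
x(h) = 2 (x(h) = 2 - (h - h) = 2 - 1*0 = 2 + 0 = 2)
C(d, g) = -1/3 + g/9 (C(d, g) = (-3 + g)/9 = (-3 + g)*(1/9) = -1/3 + g/9)
H(V, w) = -4 - V
D(o) = 16 (D(o) = 2*(2*(-4 - (-5 - 1*3))) = 2*(2*(-4 - (-5 - 3))) = 2*(2*(-4 - 1*(-8))) = 2*(2*(-4 + 8)) = 2*(2*4) = 2*8 = 16)
-D(C(3, 0)) = -1*16 = -16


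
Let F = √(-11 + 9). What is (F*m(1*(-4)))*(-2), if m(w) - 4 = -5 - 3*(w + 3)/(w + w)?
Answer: 11*I*√2/4 ≈ 3.8891*I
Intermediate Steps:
m(w) = -1 - 3*(3 + w)/(2*w) (m(w) = 4 + (-5 - 3*(w + 3)/(w + w)) = 4 + (-5 - 3*(3 + w)/(2*w)) = -1 - 3*(3 + w)/(2*w))
F = I*√2 (F = √(-2) = I*√2 ≈ 1.4142*I)
(F*m(1*(-4)))*(-2) = ((I*√2)*((-9 - 5*(-4))/(2*((1*(-4))))))*(-2) = ((I*√2)*((½)*(-9 - 5*(-4))/(-4)))*(-2) = ((I*√2)*((½)*(-¼)*(-9 + 20)))*(-2) = ((I*√2)*((½)*(-¼)*11))*(-2) = ((I*√2)*(-11/8))*(-2) = -11*I*√2/8*(-2) = 11*I*√2/4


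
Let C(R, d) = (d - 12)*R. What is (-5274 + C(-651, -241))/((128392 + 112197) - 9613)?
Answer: 53143/76992 ≈ 0.69024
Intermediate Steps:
C(R, d) = R*(-12 + d) (C(R, d) = (-12 + d)*R = R*(-12 + d))
(-5274 + C(-651, -241))/((128392 + 112197) - 9613) = (-5274 - 651*(-12 - 241))/((128392 + 112197) - 9613) = (-5274 - 651*(-253))/(240589 - 9613) = (-5274 + 164703)/230976 = 159429*(1/230976) = 53143/76992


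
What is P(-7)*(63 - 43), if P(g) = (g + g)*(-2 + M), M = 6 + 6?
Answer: -2800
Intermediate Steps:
M = 12
P(g) = 20*g (P(g) = (g + g)*(-2 + 12) = (2*g)*10 = 20*g)
P(-7)*(63 - 43) = (20*(-7))*(63 - 43) = -140*20 = -2800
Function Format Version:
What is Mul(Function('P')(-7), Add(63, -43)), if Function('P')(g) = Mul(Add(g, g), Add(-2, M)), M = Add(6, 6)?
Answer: -2800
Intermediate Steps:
M = 12
Function('P')(g) = Mul(20, g) (Function('P')(g) = Mul(Add(g, g), Add(-2, 12)) = Mul(Mul(2, g), 10) = Mul(20, g))
Mul(Function('P')(-7), Add(63, -43)) = Mul(Mul(20, -7), Add(63, -43)) = Mul(-140, 20) = -2800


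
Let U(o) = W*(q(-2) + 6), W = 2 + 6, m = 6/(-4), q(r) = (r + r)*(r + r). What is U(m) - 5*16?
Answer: 96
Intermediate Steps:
q(r) = 4*r**2 (q(r) = (2*r)*(2*r) = 4*r**2)
m = -3/2 (m = 6*(-1/4) = -3/2 ≈ -1.5000)
W = 8
U(o) = 176 (U(o) = 8*(4*(-2)**2 + 6) = 8*(4*4 + 6) = 8*(16 + 6) = 8*22 = 176)
U(m) - 5*16 = 176 - 5*16 = 176 - 80 = 96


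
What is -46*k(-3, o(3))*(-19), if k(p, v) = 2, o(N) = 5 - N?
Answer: 1748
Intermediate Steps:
-46*k(-3, o(3))*(-19) = -46*2*(-19) = -92*(-19) = 1748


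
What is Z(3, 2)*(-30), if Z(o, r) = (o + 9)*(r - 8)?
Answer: 2160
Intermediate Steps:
Z(o, r) = (-8 + r)*(9 + o) (Z(o, r) = (9 + o)*(-8 + r) = (-8 + r)*(9 + o))
Z(3, 2)*(-30) = (-72 - 8*3 + 9*2 + 3*2)*(-30) = (-72 - 24 + 18 + 6)*(-30) = -72*(-30) = 2160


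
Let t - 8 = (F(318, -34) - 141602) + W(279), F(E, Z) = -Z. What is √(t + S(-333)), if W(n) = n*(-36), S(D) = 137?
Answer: I*√151467 ≈ 389.19*I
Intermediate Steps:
W(n) = -36*n
t = -151604 (t = 8 + ((-1*(-34) - 141602) - 36*279) = 8 + ((34 - 141602) - 10044) = 8 + (-141568 - 10044) = 8 - 151612 = -151604)
√(t + S(-333)) = √(-151604 + 137) = √(-151467) = I*√151467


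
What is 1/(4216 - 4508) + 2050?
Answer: 598599/292 ≈ 2050.0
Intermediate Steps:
1/(4216 - 4508) + 2050 = 1/(-292) + 2050 = -1/292 + 2050 = 598599/292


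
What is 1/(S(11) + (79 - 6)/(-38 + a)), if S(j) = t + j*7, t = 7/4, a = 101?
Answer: 252/20137 ≈ 0.012514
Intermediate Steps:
t = 7/4 (t = 7*(¼) = 7/4 ≈ 1.7500)
S(j) = 7/4 + 7*j (S(j) = 7/4 + j*7 = 7/4 + 7*j)
1/(S(11) + (79 - 6)/(-38 + a)) = 1/((7/4 + 7*11) + (79 - 6)/(-38 + 101)) = 1/((7/4 + 77) + 73/63) = 1/(315/4 + (1/63)*73) = 1/(315/4 + 73/63) = 1/(20137/252) = 252/20137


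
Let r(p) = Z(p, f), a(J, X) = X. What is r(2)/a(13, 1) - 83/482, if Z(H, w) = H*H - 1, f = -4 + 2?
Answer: 1363/482 ≈ 2.8278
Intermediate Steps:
f = -2
Z(H, w) = -1 + H**2 (Z(H, w) = H**2 - 1 = -1 + H**2)
r(p) = -1 + p**2
r(2)/a(13, 1) - 83/482 = (-1 + 2**2)/1 - 83/482 = (-1 + 4)*1 - 83*1/482 = 3*1 - 83/482 = 3 - 83/482 = 1363/482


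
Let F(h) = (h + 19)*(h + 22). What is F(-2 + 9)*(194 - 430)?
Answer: -177944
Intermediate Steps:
F(h) = (19 + h)*(22 + h)
F(-2 + 9)*(194 - 430) = (418 + (-2 + 9)**2 + 41*(-2 + 9))*(194 - 430) = (418 + 7**2 + 41*7)*(-236) = (418 + 49 + 287)*(-236) = 754*(-236) = -177944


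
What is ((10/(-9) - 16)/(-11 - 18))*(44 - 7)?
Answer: 5698/261 ≈ 21.831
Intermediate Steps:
((10/(-9) - 16)/(-11 - 18))*(44 - 7) = ((10*(-⅑) - 16)/(-29))*37 = ((-10/9 - 16)*(-1/29))*37 = -154/9*(-1/29)*37 = (154/261)*37 = 5698/261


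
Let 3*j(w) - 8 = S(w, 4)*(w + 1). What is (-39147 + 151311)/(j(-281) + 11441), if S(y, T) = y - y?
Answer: 336492/34331 ≈ 9.8014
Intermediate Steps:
S(y, T) = 0
j(w) = 8/3 (j(w) = 8/3 + (0*(w + 1))/3 = 8/3 + (0*(1 + w))/3 = 8/3 + (⅓)*0 = 8/3 + 0 = 8/3)
(-39147 + 151311)/(j(-281) + 11441) = (-39147 + 151311)/(8/3 + 11441) = 112164/(34331/3) = 112164*(3/34331) = 336492/34331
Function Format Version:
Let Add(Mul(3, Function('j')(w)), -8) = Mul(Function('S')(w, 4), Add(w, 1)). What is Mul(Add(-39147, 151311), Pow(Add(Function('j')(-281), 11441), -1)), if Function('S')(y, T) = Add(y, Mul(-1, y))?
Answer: Rational(336492, 34331) ≈ 9.8014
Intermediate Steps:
Function('S')(y, T) = 0
Function('j')(w) = Rational(8, 3) (Function('j')(w) = Add(Rational(8, 3), Mul(Rational(1, 3), Mul(0, Add(w, 1)))) = Add(Rational(8, 3), Mul(Rational(1, 3), Mul(0, Add(1, w)))) = Add(Rational(8, 3), Mul(Rational(1, 3), 0)) = Add(Rational(8, 3), 0) = Rational(8, 3))
Mul(Add(-39147, 151311), Pow(Add(Function('j')(-281), 11441), -1)) = Mul(Add(-39147, 151311), Pow(Add(Rational(8, 3), 11441), -1)) = Mul(112164, Pow(Rational(34331, 3), -1)) = Mul(112164, Rational(3, 34331)) = Rational(336492, 34331)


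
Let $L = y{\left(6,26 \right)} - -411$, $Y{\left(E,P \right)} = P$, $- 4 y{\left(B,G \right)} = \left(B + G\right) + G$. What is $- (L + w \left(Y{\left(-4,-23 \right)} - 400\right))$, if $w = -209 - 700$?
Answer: $- \frac{769807}{2} \approx -3.849 \cdot 10^{5}$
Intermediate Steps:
$y{\left(B,G \right)} = - \frac{G}{2} - \frac{B}{4}$ ($y{\left(B,G \right)} = - \frac{\left(B + G\right) + G}{4} = - \frac{B + 2 G}{4} = - \frac{G}{2} - \frac{B}{4}$)
$L = \frac{793}{2}$ ($L = \left(\left(- \frac{1}{2}\right) 26 - \frac{3}{2}\right) - -411 = \left(-13 - \frac{3}{2}\right) + 411 = - \frac{29}{2} + 411 = \frac{793}{2} \approx 396.5$)
$w = -909$
$- (L + w \left(Y{\left(-4,-23 \right)} - 400\right)) = - (\frac{793}{2} - 909 \left(-23 - 400\right)) = - (\frac{793}{2} - -384507) = - (\frac{793}{2} + 384507) = \left(-1\right) \frac{769807}{2} = - \frac{769807}{2}$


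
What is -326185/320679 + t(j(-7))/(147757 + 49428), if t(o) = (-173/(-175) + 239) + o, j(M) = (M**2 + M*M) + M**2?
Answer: -11234070770458/11065790507625 ≈ -1.0152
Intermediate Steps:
j(M) = 3*M**2 (j(M) = (M**2 + M**2) + M**2 = 2*M**2 + M**2 = 3*M**2)
t(o) = 41998/175 + o (t(o) = (-173*(-1/175) + 239) + o = (173/175 + 239) + o = 41998/175 + o)
-326185/320679 + t(j(-7))/(147757 + 49428) = -326185/320679 + (41998/175 + 3*(-7)**2)/(147757 + 49428) = -326185*1/320679 + (41998/175 + 3*49)/197185 = -326185/320679 + (41998/175 + 147)*(1/197185) = -326185/320679 + (67723/175)*(1/197185) = -326185/320679 + 67723/34507375 = -11234070770458/11065790507625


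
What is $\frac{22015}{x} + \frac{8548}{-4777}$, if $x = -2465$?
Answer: $- \frac{1485135}{138533} \approx -10.72$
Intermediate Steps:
$\frac{22015}{x} + \frac{8548}{-4777} = \frac{22015}{-2465} + \frac{8548}{-4777} = 22015 \left(- \frac{1}{2465}\right) + 8548 \left(- \frac{1}{4777}\right) = - \frac{259}{29} - \frac{8548}{4777} = - \frac{1485135}{138533}$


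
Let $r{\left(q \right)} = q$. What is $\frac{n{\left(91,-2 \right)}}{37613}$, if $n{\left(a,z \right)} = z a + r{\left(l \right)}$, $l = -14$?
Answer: $- \frac{196}{37613} \approx -0.005211$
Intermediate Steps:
$n{\left(a,z \right)} = -14 + a z$ ($n{\left(a,z \right)} = z a - 14 = a z - 14 = -14 + a z$)
$\frac{n{\left(91,-2 \right)}}{37613} = \frac{-14 + 91 \left(-2\right)}{37613} = \left(-14 - 182\right) \frac{1}{37613} = \left(-196\right) \frac{1}{37613} = - \frac{196}{37613}$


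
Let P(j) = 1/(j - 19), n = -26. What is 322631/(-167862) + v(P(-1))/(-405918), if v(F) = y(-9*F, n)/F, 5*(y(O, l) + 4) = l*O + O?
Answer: -10915226084/5678183943 ≈ -1.9223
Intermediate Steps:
y(O, l) = -4 + O/5 + O*l/5 (y(O, l) = -4 + (l*O + O)/5 = -4 + (O*l + O)/5 = -4 + (O + O*l)/5 = -4 + (O/5 + O*l/5) = -4 + O/5 + O*l/5)
P(j) = 1/(-19 + j)
v(F) = (-4 + 45*F)/F (v(F) = (-4 + (-9*F)/5 + (⅕)*(-9*F)*(-26))/F = (-4 - 9*F/5 + 234*F/5)/F = (-4 + 45*F)/F)
322631/(-167862) + v(P(-1))/(-405918) = 322631/(-167862) + (45 - 4/(1/(-19 - 1)))/(-405918) = 322631*(-1/167862) + (45 - 4/(1/(-20)))*(-1/405918) = -322631/167862 + (45 - 4/(-1/20))*(-1/405918) = -322631/167862 + (45 - 4*(-20))*(-1/405918) = -322631/167862 + (45 + 80)*(-1/405918) = -322631/167862 + 125*(-1/405918) = -322631/167862 - 125/405918 = -10915226084/5678183943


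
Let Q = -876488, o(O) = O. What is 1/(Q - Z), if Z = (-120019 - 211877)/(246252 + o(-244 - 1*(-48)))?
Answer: -30757/26958099929 ≈ -1.1409e-6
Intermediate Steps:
Z = -41487/30757 (Z = (-120019 - 211877)/(246252 + (-244 - 1*(-48))) = -331896/(246252 + (-244 + 48)) = -331896/(246252 - 196) = -331896/246056 = -331896*1/246056 = -41487/30757 ≈ -1.3489)
1/(Q - Z) = 1/(-876488 - 1*(-41487/30757)) = 1/(-876488 + 41487/30757) = 1/(-26958099929/30757) = -30757/26958099929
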